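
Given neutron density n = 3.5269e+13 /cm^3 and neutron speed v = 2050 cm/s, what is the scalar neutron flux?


phi = n * v
phi = 3.5269e+13 * 2050
phi = 7.2301e+16 /cm^2/s

7.2301e+16


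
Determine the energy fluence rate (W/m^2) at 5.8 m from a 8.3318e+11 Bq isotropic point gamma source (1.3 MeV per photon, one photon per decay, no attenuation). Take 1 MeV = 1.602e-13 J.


psi = A * E * 1.602e-13 / (4*pi*r^2)
psi = 8.3318e+11 * 1.3 * 1.602e-13 / (4*pi*5.8^2)
psi = 4.1047e-04 W/m^2

4.1047e-04


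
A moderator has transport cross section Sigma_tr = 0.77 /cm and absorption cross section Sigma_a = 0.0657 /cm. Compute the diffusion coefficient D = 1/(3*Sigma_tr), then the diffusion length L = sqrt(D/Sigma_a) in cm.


D = 1 / (3 * Sigma_tr) = 1 / (3 * 0.77) = 0.4329004 cm
L = sqrt(D / Sigma_a)
L = sqrt(0.4329004 / 0.0657)
L = 2.5669 cm

2.5669


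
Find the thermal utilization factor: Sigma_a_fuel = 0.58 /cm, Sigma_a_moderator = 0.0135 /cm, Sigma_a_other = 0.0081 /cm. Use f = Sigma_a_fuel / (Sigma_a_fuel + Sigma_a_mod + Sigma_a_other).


f = Sigma_a_fuel / (Sigma_a_fuel + Sigma_a_mod + Sigma_a_other)
f = 0.58 / (0.58 + 0.0135 + 0.0081)
f = 0.96410

0.96410


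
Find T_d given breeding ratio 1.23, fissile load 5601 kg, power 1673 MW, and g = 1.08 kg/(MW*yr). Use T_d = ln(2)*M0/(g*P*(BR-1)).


Breeding gain G = BR - 1 = 1.23 - 1 = 0.23
Fissile production rate = g * P * G = 1.08 * 1673 * 0.23 = 415.5732 kg/yr
T_d = ln(2) * M0 / (g * P * G)
T_d = ln(2) * 5601 / 415.5732 = 9.3421 yr

9.3421


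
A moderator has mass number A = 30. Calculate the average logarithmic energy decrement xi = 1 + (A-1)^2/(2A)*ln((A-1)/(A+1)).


xi = 1 + (A-1)^2/(2A) * ln((A-1)/(A+1))
xi = 1 + (30-1)^2/(2*30) * ln((30-1)/(30 +1))
xi = 0.065209

0.065209


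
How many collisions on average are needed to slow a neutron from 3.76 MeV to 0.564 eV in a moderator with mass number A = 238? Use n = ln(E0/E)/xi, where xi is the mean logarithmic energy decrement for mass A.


xi = 1 + (A-1)^2/(2A)*ln((A-1)/(A+1)) = 0.008379872 (for A = 238)
n = ln(E0/E) / xi
n = ln(3.76e6 / 0.564) / 0.008379872
n = ln(6.666667e+06) / 0.008379872 = 1875.0

1875.0


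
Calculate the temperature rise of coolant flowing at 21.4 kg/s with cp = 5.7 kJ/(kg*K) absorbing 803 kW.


dT = Q / (m_dot * cp)
dT = 803 / (21.4 * 5.7)
dT = 6.5830 C

6.5830


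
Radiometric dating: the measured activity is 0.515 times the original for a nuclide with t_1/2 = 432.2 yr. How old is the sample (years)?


lambda = ln(2) / t_half = ln(2) / 432.2 = 0.001603765 /yr
t = -ln(A/A0) / lambda
t = -ln(0.515) / 0.001603765
t = 413.77 yr

413.77


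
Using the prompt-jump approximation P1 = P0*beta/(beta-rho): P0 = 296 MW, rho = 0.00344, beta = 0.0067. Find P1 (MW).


P1/P0 = beta / (beta - rho)
P1/P0 = 0.0067 / (0.0067 - 0.00344) = 2.055215
P1 = 296 * 2.055215 = 608.34 MW

608.34


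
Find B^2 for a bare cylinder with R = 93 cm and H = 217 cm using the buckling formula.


B^2 = (2.405/R)^2 + (pi/H)^2
B^2 = (2.405/93)^2 + (pi/217)^2
B^2 = 8.7835e-04 /cm^2

8.7835e-04


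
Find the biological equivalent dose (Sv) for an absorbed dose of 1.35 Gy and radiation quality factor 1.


H = D * Q
H = 1.35 * 1
H = 1.3500 Sv

1.3500


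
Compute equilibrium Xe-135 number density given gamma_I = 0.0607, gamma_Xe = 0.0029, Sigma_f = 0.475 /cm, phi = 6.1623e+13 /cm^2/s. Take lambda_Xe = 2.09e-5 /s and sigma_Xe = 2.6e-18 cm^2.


Xe_eq = (gamma_I + gamma_Xe) * Sigma_f * phi / (lambda_Xe + sigma_Xe * phi)
Numerator = (0.0607 + 0.0029) * 0.475 * 6.1623e+13 = 1.861631e+12
Denominator = 2.09e-5 + 2.6e-18 * 6.1623e+13 = 1.811198e-04
Xe_eq = 1.861631e+12 / 1.811198e-04 = 1.0278e+16 /cm^3

1.0278e+16


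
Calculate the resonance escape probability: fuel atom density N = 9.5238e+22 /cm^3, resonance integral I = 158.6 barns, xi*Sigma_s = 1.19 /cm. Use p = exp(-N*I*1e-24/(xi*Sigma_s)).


p = exp(-N * I * 1e-24 / (xi*Sigma_s))
p = exp(-9.5238e+22 * 158.6 * 1e-24 / 1.19)
p = 3.0724e-06

3.0724e-06


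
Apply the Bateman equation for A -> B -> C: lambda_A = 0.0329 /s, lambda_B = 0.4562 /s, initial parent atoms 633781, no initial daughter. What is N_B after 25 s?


N_B(t) = lambda_A * N_A0 / (lambda_B - lambda_A) * [exp(-lambda_A*t) - exp(-lambda_B*t)]
exp(-0.0329*25) = 0.4393320; exp(-0.4562*25) = 1.113965e-05
N_B = 0.0329 * 633781 / (0.4562 - 0.0329) * (0.4393320 - 1.113965e-05)
N_B = 21641

21641


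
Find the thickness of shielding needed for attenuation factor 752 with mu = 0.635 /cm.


x = ln(factor) / mu
x = ln(752) / 0.635
x = 10.430 cm

10.430


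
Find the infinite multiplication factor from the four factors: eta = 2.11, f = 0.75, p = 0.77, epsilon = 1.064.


k_inf = eta * f * p * epsilon
k_inf = 2.11 * 0.75 * 0.77 * 1.064
k_inf = 1.2965

1.2965


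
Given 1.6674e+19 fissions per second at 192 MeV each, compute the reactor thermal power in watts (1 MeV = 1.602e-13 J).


P = fission_rate * E_MeV * 1.602e-13
P = 1.6674e+19 * 192 * 1.602e-13
P = 5.1287e+08 W

5.1287e+08


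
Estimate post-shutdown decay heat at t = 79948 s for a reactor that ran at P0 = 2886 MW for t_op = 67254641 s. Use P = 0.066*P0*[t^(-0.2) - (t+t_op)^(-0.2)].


P/P0 = 0.066 * [t^(-0.2) - (t + t_op)^(-0.2)]
P/P0 = 0.066 * [79948^(-0.2) - (79948 + 67254641)^(-0.2)]
P/P0 = 0.066 * [0.1045776 - 0.02718644] = 0.005107817
P = 2886 * 0.005107817 = 14.741 MW

14.741


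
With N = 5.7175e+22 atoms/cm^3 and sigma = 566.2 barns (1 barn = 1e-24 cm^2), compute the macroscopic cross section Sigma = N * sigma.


Sigma = N * sigma_barns * 1e-24
Sigma = 5.7175e+22 * 566.2 * 1e-24
Sigma = 32.372 /cm

32.372


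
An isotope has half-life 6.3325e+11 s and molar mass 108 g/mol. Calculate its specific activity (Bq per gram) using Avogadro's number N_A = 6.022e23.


lambda = ln(2) / t_half = ln(2) / 6.3325e+11 = 1.094587e-12 /s
SA = lambda * N_A / M
SA = 1.094587e-12 * 6.022e23 / 108
SA = 6.1033e+09 Bq/g

6.1033e+09


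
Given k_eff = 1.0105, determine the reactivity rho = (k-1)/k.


rho = (k_eff - 1) / k_eff
rho = (1.0105 - 1) / 1.0105
rho = 0.010391

0.010391


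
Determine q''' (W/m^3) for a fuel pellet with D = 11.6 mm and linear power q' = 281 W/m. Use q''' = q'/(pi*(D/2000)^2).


r = D / 2 / 1000 = 11.6 / 2 / 1000 = 0.0058 m
q''' = q' / (pi * r^2)
q''' = 281 / (pi * 0.0058^2)
q''' = 2.6589e+06 W/m^3

2.6589e+06


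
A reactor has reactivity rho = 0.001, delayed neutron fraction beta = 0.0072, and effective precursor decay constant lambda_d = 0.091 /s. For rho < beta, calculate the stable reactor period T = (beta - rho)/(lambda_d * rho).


T = (beta - rho) / (lambda_d * rho)
T = (0.0072 - 0.001) / (0.091 * 0.001)
T = 68.132 s

68.132


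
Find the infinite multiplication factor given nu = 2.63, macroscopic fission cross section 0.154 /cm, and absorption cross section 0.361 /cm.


k_inf = nu * Sigma_f / Sigma_a
k_inf = 2.63 * 0.154 / 0.361
k_inf = 1.1219

1.1219


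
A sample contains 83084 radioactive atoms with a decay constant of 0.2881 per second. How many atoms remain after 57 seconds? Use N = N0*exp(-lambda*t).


N = N0 * exp(-lambda * t)
N = 83084 * exp(-0.2881 * 57)
N = 0.0061329

0.0061329


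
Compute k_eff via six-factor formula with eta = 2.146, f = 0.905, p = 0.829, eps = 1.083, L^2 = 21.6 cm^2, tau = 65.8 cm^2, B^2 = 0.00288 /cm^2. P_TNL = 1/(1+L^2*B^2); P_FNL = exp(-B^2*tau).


k_inf = eta*f*p*eps = 2.146*0.905*0.829*1.083 = 1.743658
P_TNL = 1/(1 + L^2*B^2) = 1/(1 + 21.6*0.00288) = 0.9414352
P_FNL = exp(-B^2*tau) = exp(-0.00288*65.8) = 0.8273694
k_eff = k_inf * P_TNL * P_FNL = 1.743658 * 0.9414352 * 0.8273694
k_eff = 1.3582

1.3582


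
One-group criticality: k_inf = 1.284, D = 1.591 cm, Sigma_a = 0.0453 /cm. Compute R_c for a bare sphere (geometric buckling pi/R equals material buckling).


L^2 = D / Sigma_a = 1.591 / 0.0453 = 35.12141 cm^2
B_m^2 = (k_inf - 1) / L^2 = (1.284 - 1) / 35.12141 = 0.008086236 /cm^2
For a bare sphere: B_g = pi/R, so R_c = pi / sqrt(B_m^2)
R_c = pi / sqrt(0.008086236) = 34.936 cm

34.936


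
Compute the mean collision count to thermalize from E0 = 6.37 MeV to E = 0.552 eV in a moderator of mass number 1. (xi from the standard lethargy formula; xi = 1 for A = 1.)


xi = 1 + (A-1)^2/(2A)*ln((A-1)/(A+1)) = 1 (for A = 1)
n = ln(E0/E) / xi
n = ln(6.37e6 / 0.552) / 1
n = ln(1.153986e+07) / 1 = 16.261

16.261


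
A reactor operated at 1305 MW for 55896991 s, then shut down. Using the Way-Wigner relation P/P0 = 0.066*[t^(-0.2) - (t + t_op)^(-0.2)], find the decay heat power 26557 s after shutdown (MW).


P/P0 = 0.066 * [t^(-0.2) - (t + t_op)^(-0.2)]
P/P0 = 0.066 * [26557^(-0.2) - (26557 + 55896991)^(-0.2)]
P/P0 = 0.066 * [0.1303660 - 0.02821507] = 0.006741961
P = 1305 * 0.006741961 = 8.7983 MW

8.7983


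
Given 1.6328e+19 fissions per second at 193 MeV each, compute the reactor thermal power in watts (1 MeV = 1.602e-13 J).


P = fission_rate * E_MeV * 1.602e-13
P = 1.6328e+19 * 193 * 1.602e-13
P = 5.0484e+08 W

5.0484e+08


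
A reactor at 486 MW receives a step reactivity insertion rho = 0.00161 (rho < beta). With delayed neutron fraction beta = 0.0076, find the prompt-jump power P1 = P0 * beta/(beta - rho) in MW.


P1/P0 = beta / (beta - rho)
P1/P0 = 0.0076 / (0.0076 - 0.00161) = 1.268781
P1 = 486 * 1.268781 = 616.63 MW

616.63


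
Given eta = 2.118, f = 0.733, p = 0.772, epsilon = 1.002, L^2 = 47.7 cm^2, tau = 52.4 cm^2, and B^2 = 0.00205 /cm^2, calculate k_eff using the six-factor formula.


k_inf = eta*f*p*eps = 2.118*0.733*0.772*1.002 = 1.200922
P_TNL = 1/(1 + L^2*B^2) = 1/(1 + 47.7*0.00205) = 0.9109252
P_FNL = exp(-B^2*tau) = exp(-0.00205*52.4) = 0.8981484
k_eff = k_inf * P_TNL * P_FNL = 1.200922 * 0.9109252 * 0.8981484
k_eff = 0.98253

0.98253


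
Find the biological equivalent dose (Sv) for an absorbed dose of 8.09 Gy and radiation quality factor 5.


H = D * Q
H = 8.09 * 5
H = 40.450 Sv

40.450


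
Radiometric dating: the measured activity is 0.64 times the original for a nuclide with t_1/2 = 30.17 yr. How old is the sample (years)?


lambda = ln(2) / t_half = ln(2) / 30.17 = 0.02297472 /yr
t = -ln(A/A0) / lambda
t = -ln(0.64) / 0.02297472
t = 19.425 yr

19.425


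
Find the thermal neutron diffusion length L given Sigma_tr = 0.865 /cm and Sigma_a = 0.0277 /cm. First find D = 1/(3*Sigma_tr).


D = 1 / (3 * Sigma_tr) = 1 / (3 * 0.865) = 0.3853565 cm
L = sqrt(D / Sigma_a)
L = sqrt(0.3853565 / 0.0277)
L = 3.7299 cm

3.7299


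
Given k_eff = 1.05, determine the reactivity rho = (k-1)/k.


rho = (k_eff - 1) / k_eff
rho = (1.05 - 1) / 1.05
rho = 0.047619

0.047619


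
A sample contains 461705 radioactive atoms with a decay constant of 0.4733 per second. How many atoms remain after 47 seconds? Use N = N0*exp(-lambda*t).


N = N0 * exp(-lambda * t)
N = 461705 * exp(-0.4733 * 47)
N = 1.0080e-04

1.0080e-04


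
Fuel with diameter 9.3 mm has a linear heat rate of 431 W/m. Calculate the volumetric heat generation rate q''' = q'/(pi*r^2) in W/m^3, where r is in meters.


r = D / 2 / 1000 = 9.3 / 2 / 1000 = 0.00465 m
q''' = q' / (pi * r^2)
q''' = 431 / (pi * 0.00465^2)
q''' = 6.3449e+06 W/m^3

6.3449e+06


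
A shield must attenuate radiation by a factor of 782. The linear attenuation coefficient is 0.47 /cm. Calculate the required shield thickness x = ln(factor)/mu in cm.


x = ln(factor) / mu
x = ln(782) / 0.47
x = 14.174 cm

14.174


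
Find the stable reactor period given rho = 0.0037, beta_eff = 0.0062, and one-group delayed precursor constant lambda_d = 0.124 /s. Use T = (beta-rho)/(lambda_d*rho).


T = (beta - rho) / (lambda_d * rho)
T = (0.0062 - 0.0037) / (0.124 * 0.0037)
T = 5.4490 s

5.4490


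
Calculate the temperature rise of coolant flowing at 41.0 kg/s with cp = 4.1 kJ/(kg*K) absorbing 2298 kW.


dT = Q / (m_dot * cp)
dT = 2298 / (41.0 * 4.1)
dT = 13.670 C

13.670


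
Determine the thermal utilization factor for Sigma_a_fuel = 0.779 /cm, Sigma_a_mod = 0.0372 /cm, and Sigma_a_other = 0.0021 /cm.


f = Sigma_a_fuel / (Sigma_a_fuel + Sigma_a_mod + Sigma_a_other)
f = 0.779 / (0.779 + 0.0372 + 0.0021)
f = 0.95197

0.95197


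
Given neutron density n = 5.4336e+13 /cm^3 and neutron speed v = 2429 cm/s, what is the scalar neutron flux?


phi = n * v
phi = 5.4336e+13 * 2429
phi = 1.3198e+17 /cm^2/s

1.3198e+17


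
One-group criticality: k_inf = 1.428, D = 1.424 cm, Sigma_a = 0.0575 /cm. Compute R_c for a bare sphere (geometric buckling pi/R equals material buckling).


L^2 = D / Sigma_a = 1.424 / 0.0575 = 24.76522 cm^2
B_m^2 = (k_inf - 1) / L^2 = (1.428 - 1) / 24.76522 = 0.01728230 /cm^2
For a bare sphere: B_g = pi/R, so R_c = pi / sqrt(B_m^2)
R_c = pi / sqrt(0.01728230) = 23.897 cm

23.897


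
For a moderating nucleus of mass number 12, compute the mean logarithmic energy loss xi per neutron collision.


xi = 1 + (A-1)^2/(2A) * ln((A-1)/(A+1))
xi = 1 + (12-1)^2/(2*12) * ln((12-1)/(12 +1))
xi = 0.15777

0.15777


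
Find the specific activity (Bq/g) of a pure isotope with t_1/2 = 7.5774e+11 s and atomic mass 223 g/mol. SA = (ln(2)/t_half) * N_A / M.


lambda = ln(2) / t_half = ln(2) / 7.5774e+11 = 9.147560e-13 /s
SA = lambda * N_A / M
SA = 9.147560e-13 * 6.022e23 / 223
SA = 2.4703e+09 Bq/g

2.4703e+09


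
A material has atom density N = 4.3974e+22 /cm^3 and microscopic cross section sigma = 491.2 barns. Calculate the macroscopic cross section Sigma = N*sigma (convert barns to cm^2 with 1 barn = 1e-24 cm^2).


Sigma = N * sigma_barns * 1e-24
Sigma = 4.3974e+22 * 491.2 * 1e-24
Sigma = 21.600 /cm

21.600


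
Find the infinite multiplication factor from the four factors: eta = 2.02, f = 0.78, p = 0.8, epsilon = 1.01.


k_inf = eta * f * p * epsilon
k_inf = 2.02 * 0.78 * 0.8 * 1.01
k_inf = 1.2731

1.2731


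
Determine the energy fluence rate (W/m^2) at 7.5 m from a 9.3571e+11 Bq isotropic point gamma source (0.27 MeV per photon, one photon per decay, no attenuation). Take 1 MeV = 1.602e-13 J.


psi = A * E * 1.602e-13 / (4*pi*r^2)
psi = 9.3571e+11 * 0.27 * 1.602e-13 / (4*pi*7.5^2)
psi = 5.7258e-05 W/m^2

5.7258e-05


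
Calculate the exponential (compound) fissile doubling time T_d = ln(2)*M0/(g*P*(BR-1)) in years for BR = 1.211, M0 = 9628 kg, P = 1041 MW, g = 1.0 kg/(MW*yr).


Breeding gain G = BR - 1 = 1.211 - 1 = 0.211
Fissile production rate = g * P * G = 1.0 * 1041 * 0.211 = 219.651 kg/yr
T_d = ln(2) * M0 / (g * P * G)
T_d = ln(2) * 9628 / 219.651 = 30.383 yr

30.383


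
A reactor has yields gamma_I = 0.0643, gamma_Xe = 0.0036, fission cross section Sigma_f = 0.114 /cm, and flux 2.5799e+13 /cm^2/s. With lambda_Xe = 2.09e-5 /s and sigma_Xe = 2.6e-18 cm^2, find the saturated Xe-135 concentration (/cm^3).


Xe_eq = (gamma_I + gamma_Xe) * Sigma_f * phi / (lambda_Xe + sigma_Xe * phi)
Numerator = (0.0643 + 0.0036) * 0.114 * 2.5799e+13 = 1.996997e+11
Denominator = 2.09e-5 + 2.6e-18 * 2.5799e+13 = 8.797740e-05
Xe_eq = 1.996997e+11 / 8.797740e-05 = 2.2699e+15 /cm^3

2.2699e+15


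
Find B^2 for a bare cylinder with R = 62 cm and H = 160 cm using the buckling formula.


B^2 = (2.405/R)^2 + (pi/H)^2
B^2 = (2.405/62)^2 + (pi/160)^2
B^2 = 0.0018902 /cm^2

0.0018902


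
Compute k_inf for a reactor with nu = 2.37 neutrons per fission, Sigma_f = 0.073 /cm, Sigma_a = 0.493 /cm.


k_inf = nu * Sigma_f / Sigma_a
k_inf = 2.37 * 0.073 / 0.493
k_inf = 0.35093

0.35093


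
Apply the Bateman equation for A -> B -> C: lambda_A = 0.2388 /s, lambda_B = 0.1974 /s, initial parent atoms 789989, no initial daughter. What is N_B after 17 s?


N_B(t) = lambda_A * N_A0 / (lambda_B - lambda_A) * [exp(-lambda_A*t) - exp(-lambda_B*t)]
exp(-0.2388*17) = 0.01725592; exp(-0.1974*17) = 0.03488145
N_B = 0.2388 * 789989 / (0.1974 - 0.2388) * (0.01725592 - 0.03488145)
N_B = 80315

80315


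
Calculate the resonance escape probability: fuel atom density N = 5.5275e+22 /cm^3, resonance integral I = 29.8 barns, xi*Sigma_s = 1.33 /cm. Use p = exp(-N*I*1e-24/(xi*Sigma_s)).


p = exp(-N * I * 1e-24 / (xi*Sigma_s))
p = exp(-5.5275e+22 * 29.8 * 1e-24 / 1.33)
p = 0.28982

0.28982


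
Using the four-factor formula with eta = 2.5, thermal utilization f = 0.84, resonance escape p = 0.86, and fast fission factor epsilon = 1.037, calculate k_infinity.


k_inf = eta * f * p * epsilon
k_inf = 2.5 * 0.84 * 0.86 * 1.037
k_inf = 1.8728

1.8728


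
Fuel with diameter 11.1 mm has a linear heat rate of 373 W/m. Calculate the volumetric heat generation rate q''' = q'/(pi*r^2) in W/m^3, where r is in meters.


r = D / 2 / 1000 = 11.1 / 2 / 1000 = 0.00555 m
q''' = q' / (pi * r^2)
q''' = 373 / (pi * 0.00555^2)
q''' = 3.8545e+06 W/m^3

3.8545e+06


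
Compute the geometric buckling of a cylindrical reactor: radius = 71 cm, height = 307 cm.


B^2 = (2.405/R)^2 + (pi/H)^2
B^2 = (2.405/71)^2 + (pi/307)^2
B^2 = 0.0012521 /cm^2

0.0012521


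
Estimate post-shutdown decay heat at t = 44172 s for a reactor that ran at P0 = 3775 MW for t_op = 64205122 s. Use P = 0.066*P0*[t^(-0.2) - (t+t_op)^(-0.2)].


P/P0 = 0.066 * [t^(-0.2) - (t + t_op)^(-0.2)]
P/P0 = 0.066 * [44172^(-0.2) - (44172 + 64205122)^(-0.2)]
P/P0 = 0.066 * [0.1177526 - 0.02744267] = 0.005960455
P = 3775 * 0.005960455 = 22.501 MW

22.501


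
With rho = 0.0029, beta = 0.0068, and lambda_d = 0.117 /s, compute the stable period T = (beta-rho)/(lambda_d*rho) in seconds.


T = (beta - rho) / (lambda_d * rho)
T = (0.0068 - 0.0029) / (0.117 * 0.0029)
T = 11.494 s

11.494


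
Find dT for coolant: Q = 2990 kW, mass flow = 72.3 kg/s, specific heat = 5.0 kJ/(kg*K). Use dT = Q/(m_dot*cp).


dT = Q / (m_dot * cp)
dT = 2990 / (72.3 * 5.0)
dT = 8.2711 C

8.2711


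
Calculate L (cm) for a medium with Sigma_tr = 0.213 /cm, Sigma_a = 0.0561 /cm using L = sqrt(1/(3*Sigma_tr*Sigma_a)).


D = 1 / (3 * Sigma_tr) = 1 / (3 * 0.213) = 1.564945 cm
L = sqrt(D / Sigma_a)
L = sqrt(1.564945 / 0.0561)
L = 5.2816 cm

5.2816


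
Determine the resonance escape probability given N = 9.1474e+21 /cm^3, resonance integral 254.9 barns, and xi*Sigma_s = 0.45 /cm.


p = exp(-N * I * 1e-24 / (xi*Sigma_s))
p = exp(-9.1474e+21 * 254.9 * 1e-24 / 0.45)
p = 0.0056196

0.0056196


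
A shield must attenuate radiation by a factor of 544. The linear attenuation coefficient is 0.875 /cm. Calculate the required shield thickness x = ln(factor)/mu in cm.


x = ln(factor) / mu
x = ln(544) / 0.875
x = 7.1988 cm

7.1988


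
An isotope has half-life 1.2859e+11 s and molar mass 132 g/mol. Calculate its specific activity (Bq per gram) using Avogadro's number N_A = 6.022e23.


lambda = ln(2) / t_half = ln(2) / 1.2859e+11 = 5.390366e-12 /s
SA = lambda * N_A / M
SA = 5.390366e-12 * 6.022e23 / 132
SA = 2.4592e+10 Bq/g

2.4592e+10


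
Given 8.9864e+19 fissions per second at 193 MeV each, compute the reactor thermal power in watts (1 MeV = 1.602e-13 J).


P = fission_rate * E_MeV * 1.602e-13
P = 8.9864e+19 * 193 * 1.602e-13
P = 2.7785e+09 W

2.7785e+09


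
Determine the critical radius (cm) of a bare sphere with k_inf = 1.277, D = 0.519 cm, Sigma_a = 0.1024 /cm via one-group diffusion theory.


L^2 = D / Sigma_a = 0.519 / 0.1024 = 5.068359 cm^2
B_m^2 = (k_inf - 1) / L^2 = (1.277 - 1) / 5.068359 = 0.05465280 /cm^2
For a bare sphere: B_g = pi/R, so R_c = pi / sqrt(B_m^2)
R_c = pi / sqrt(0.05465280) = 13.438 cm

13.438


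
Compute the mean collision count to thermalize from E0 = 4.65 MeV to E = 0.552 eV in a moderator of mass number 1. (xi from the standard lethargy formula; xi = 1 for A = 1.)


xi = 1 + (A-1)^2/(2A)*ln((A-1)/(A+1)) = 1 (for A = 1)
n = ln(E0/E) / xi
n = ln(4.65e6 / 0.552) / 1
n = ln(8.423913e+06) / 1 = 15.947

15.947


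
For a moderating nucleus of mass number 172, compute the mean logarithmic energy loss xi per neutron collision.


xi = 1 + (A-1)^2/(2A) * ln((A-1)/(A+1))
xi = 1 + (172-1)^2/(2*172) * ln((172-1)/(172 +1))
xi = 0.011583

0.011583


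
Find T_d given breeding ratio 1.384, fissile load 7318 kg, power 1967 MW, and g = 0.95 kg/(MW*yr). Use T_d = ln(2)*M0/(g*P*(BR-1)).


Breeding gain G = BR - 1 = 1.384 - 1 = 0.384
Fissile production rate = g * P * G = 0.95 * 1967 * 0.384 = 717.5616 kg/yr
T_d = ln(2) * M0 / (g * P * G)
T_d = ln(2) * 7318 / 717.5616 = 7.0690 yr

7.0690


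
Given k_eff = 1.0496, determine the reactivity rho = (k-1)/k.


rho = (k_eff - 1) / k_eff
rho = (1.0496 - 1) / 1.0496
rho = 0.047256

0.047256


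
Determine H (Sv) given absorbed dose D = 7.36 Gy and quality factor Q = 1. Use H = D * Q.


H = D * Q
H = 7.36 * 1
H = 7.3600 Sv

7.3600


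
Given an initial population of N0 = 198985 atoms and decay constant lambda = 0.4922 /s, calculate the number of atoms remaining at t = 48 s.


N = N0 * exp(-lambda * t)
N = 198985 * exp(-0.4922 * 48)
N = 1.0923e-05

1.0923e-05


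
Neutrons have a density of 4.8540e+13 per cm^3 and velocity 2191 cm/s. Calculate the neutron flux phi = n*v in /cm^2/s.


phi = n * v
phi = 4.8540e+13 * 2191
phi = 1.0635e+17 /cm^2/s

1.0635e+17


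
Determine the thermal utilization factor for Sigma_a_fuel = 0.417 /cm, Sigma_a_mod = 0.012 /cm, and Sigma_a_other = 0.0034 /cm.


f = Sigma_a_fuel / (Sigma_a_fuel + Sigma_a_mod + Sigma_a_other)
f = 0.417 / (0.417 + 0.012 + 0.0034)
f = 0.96438

0.96438


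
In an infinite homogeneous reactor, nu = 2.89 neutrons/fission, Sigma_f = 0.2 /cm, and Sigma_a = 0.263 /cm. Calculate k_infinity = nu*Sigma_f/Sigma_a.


k_inf = nu * Sigma_f / Sigma_a
k_inf = 2.89 * 0.2 / 0.263
k_inf = 2.1977

2.1977


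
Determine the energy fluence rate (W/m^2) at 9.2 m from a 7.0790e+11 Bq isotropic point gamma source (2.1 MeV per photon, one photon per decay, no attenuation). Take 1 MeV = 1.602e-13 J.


psi = A * E * 1.602e-13 / (4*pi*r^2)
psi = 7.0790e+11 * 2.1 * 1.602e-13 / (4*pi*9.2^2)
psi = 2.2391e-04 W/m^2

2.2391e-04


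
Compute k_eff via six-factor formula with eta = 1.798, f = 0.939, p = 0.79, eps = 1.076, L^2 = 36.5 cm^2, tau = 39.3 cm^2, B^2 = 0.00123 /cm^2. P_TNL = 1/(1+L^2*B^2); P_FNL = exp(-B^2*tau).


k_inf = eta*f*p*eps = 1.798*0.939*0.79*1.076 = 1.435141
P_TNL = 1/(1 + L^2*B^2) = 1/(1 + 36.5*0.00123) = 0.9570340
P_FNL = exp(-B^2*tau) = exp(-0.00123*39.3) = 0.9528107
k_eff = k_inf * P_TNL * P_FNL = 1.435141 * 0.9570340 * 0.9528107
k_eff = 1.3087

1.3087


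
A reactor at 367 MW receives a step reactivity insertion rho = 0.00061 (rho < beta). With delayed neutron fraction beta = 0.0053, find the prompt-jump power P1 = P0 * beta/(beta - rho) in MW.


P1/P0 = beta / (beta - rho)
P1/P0 = 0.0053 / (0.0053 - 0.00061) = 1.130064
P1 = 367 * 1.130064 = 414.73 MW

414.73


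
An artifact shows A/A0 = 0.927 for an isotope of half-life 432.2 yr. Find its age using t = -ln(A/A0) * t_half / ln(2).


lambda = ln(2) / t_half = ln(2) / 432.2 = 0.001603765 /yr
t = -ln(A/A0) / lambda
t = -ln(0.927) / 0.001603765
t = 47.265 yr

47.265


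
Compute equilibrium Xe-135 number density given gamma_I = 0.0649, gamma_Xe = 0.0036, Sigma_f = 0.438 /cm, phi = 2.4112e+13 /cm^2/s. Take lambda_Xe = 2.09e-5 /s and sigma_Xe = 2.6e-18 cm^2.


Xe_eq = (gamma_I + gamma_Xe) * Sigma_f * phi / (lambda_Xe + sigma_Xe * phi)
Numerator = (0.0649 + 0.0036) * 0.438 * 2.4112e+13 = 7.234323e+11
Denominator = 2.09e-5 + 2.6e-18 * 2.4112e+13 = 8.359120e-05
Xe_eq = 7.234323e+11 / 8.359120e-05 = 8.6544e+15 /cm^3

8.6544e+15


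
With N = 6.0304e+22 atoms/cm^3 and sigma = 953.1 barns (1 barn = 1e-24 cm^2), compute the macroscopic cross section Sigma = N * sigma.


Sigma = N * sigma_barns * 1e-24
Sigma = 6.0304e+22 * 953.1 * 1e-24
Sigma = 57.476 /cm

57.476


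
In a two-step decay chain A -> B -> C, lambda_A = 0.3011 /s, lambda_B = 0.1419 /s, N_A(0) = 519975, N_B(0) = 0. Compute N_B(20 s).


N_B(t) = lambda_A * N_A0 / (lambda_B - lambda_A) * [exp(-lambda_A*t) - exp(-lambda_B*t)]
exp(-0.3011*20) = 0.002424815; exp(-0.1419*20) = 0.05854263
N_B = 0.3011 * 519975 / (0.1419 - 0.3011) * (0.002424815 - 0.05854263)
N_B = 55189

55189


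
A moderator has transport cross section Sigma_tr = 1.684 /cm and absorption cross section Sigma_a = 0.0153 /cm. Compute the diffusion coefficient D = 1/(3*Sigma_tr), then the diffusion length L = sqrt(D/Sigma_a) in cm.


D = 1 / (3 * Sigma_tr) = 1 / (3 * 1.684) = 0.1979414 cm
L = sqrt(D / Sigma_a)
L = sqrt(0.1979414 / 0.0153)
L = 3.5969 cm

3.5969


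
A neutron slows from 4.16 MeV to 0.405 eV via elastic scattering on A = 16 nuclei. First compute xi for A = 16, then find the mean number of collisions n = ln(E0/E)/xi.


xi = 1 + (A-1)^2/(2A)*ln((A-1)/(A+1)) = 0.1199467 (for A = 16)
n = ln(E0/E) / xi
n = ln(4.16e6 / 0.405) / 0.1199467
n = ln(1.027160e+07) / 0.1199467 = 134.60

134.60


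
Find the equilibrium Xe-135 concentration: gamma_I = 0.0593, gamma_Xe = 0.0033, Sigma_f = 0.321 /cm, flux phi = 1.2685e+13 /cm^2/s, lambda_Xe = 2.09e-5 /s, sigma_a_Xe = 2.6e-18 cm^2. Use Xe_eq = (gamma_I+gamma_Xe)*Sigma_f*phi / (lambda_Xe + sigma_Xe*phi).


Xe_eq = (gamma_I + gamma_Xe) * Sigma_f * phi / (lambda_Xe + sigma_Xe * phi)
Numerator = (0.0593 + 0.0033) * 0.321 * 1.2685e+13 = 2.549000e+11
Denominator = 2.09e-5 + 2.6e-18 * 1.2685e+13 = 5.388100e-05
Xe_eq = 2.549000e+11 / 5.388100e-05 = 4.7308e+15 /cm^3

4.7308e+15


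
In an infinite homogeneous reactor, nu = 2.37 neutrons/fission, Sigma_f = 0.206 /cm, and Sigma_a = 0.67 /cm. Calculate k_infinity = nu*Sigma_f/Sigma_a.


k_inf = nu * Sigma_f / Sigma_a
k_inf = 2.37 * 0.206 / 0.67
k_inf = 0.72869

0.72869


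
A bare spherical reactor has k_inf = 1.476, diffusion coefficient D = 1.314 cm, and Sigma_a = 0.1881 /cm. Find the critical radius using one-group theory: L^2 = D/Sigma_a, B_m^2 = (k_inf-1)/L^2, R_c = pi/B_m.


L^2 = D / Sigma_a = 1.314 / 0.1881 = 6.985646 cm^2
B_m^2 = (k_inf - 1) / L^2 = (1.476 - 1) / 6.985646 = 0.06813973 /cm^2
For a bare sphere: B_g = pi/R, so R_c = pi / sqrt(B_m^2)
R_c = pi / sqrt(0.06813973) = 12.035 cm

12.035


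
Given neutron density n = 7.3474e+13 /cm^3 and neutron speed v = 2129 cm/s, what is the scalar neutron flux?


phi = n * v
phi = 7.3474e+13 * 2129
phi = 1.5643e+17 /cm^2/s

1.5643e+17


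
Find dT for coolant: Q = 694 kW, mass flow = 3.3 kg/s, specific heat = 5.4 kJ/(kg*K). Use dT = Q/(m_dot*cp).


dT = Q / (m_dot * cp)
dT = 694 / (3.3 * 5.4)
dT = 38.945 C

38.945


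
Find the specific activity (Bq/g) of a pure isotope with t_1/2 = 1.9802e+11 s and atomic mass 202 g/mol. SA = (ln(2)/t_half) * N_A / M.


lambda = ln(2) / t_half = ln(2) / 1.9802e+11 = 3.500390e-12 /s
SA = lambda * N_A / M
SA = 3.500390e-12 * 6.022e23 / 202
SA = 1.0435e+10 Bq/g

1.0435e+10


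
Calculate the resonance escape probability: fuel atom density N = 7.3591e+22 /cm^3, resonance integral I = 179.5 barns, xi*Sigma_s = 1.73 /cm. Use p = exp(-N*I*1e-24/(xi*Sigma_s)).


p = exp(-N * I * 1e-24 / (xi*Sigma_s))
p = exp(-7.3591e+22 * 179.5 * 1e-24 / 1.73)
p = 4.8295e-04

4.8295e-04


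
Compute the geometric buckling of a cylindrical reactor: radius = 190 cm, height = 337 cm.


B^2 = (2.405/R)^2 + (pi/H)^2
B^2 = (2.405/190)^2 + (pi/337)^2
B^2 = 2.4713e-04 /cm^2

2.4713e-04


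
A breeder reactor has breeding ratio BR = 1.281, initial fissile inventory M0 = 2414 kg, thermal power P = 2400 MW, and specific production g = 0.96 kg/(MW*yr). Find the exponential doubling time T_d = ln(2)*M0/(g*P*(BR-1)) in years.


Breeding gain G = BR - 1 = 1.281 - 1 = 0.281
Fissile production rate = g * P * G = 0.96 * 2400 * 0.281 = 647.424 kg/yr
T_d = ln(2) * M0 / (g * P * G)
T_d = ln(2) * 2414 / 647.424 = 2.5845 yr

2.5845


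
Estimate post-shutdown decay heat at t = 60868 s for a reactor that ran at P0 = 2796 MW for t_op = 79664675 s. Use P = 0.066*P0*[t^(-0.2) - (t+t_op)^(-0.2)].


P/P0 = 0.066 * [t^(-0.2) - (t + t_op)^(-0.2)]
P/P0 = 0.066 * [60868^(-0.2) - (60868 + 79664675)^(-0.2)]
P/P0 = 0.066 * [0.1104389 - 0.02628334] = 0.005554267
P = 2796 * 0.005554267 = 15.530 MW

15.530


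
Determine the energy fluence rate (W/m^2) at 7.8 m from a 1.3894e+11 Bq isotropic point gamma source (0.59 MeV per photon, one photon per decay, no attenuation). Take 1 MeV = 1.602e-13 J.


psi = A * E * 1.602e-13 / (4*pi*r^2)
psi = 1.3894e+11 * 0.59 * 1.602e-13 / (4*pi*7.8^2)
psi = 1.7177e-05 W/m^2

1.7177e-05


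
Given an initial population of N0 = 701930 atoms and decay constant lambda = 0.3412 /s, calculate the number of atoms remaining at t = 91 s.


N = N0 * exp(-lambda * t)
N = 701930 * exp(-0.3412 * 91)
N = 2.3004e-08

2.3004e-08


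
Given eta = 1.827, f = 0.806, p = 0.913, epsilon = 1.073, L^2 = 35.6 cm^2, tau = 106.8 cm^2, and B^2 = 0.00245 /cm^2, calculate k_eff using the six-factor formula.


k_inf = eta*f*p*eps = 1.827*0.806*0.913*1.073 = 1.442594
P_TNL = 1/(1 + L^2*B^2) = 1/(1 + 35.6*0.00245) = 0.9197770
P_FNL = exp(-B^2*tau) = exp(-0.00245*106.8) = 0.7697727
k_eff = k_inf * P_TNL * P_FNL = 1.442594 * 0.9197770 * 0.7697727
k_eff = 1.0214

1.0214


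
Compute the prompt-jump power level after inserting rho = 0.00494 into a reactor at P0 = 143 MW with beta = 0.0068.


P1/P0 = beta / (beta - rho)
P1/P0 = 0.0068 / (0.0068 - 0.00494) = 3.655914
P1 = 143 * 3.655914 = 522.80 MW

522.80


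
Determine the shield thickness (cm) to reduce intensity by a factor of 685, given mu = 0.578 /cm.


x = ln(factor) / mu
x = ln(685) / 0.578
x = 11.297 cm

11.297


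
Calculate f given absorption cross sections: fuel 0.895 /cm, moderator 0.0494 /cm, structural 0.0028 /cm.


f = Sigma_a_fuel / (Sigma_a_fuel + Sigma_a_mod + Sigma_a_other)
f = 0.895 / (0.895 + 0.0494 + 0.0028)
f = 0.94489

0.94489


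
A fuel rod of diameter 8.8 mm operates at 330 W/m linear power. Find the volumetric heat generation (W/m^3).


r = D / 2 / 1000 = 8.8 / 2 / 1000 = 0.0044 m
q''' = q' / (pi * r^2)
q''' = 330 / (pi * 0.0044^2)
q''' = 5.4257e+06 W/m^3

5.4257e+06


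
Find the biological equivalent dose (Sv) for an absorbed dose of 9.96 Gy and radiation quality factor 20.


H = D * Q
H = 9.96 * 20
H = 199.20 Sv

199.20


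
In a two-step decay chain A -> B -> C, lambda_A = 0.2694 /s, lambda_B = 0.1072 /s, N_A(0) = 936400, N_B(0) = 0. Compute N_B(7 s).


N_B(t) = lambda_A * N_A0 / (lambda_B - lambda_A) * [exp(-lambda_A*t) - exp(-lambda_B*t)]
exp(-0.2694*7) = 0.1517076; exp(-0.1072*7) = 0.4721776
N_B = 0.2694 * 936400 / (0.1072 - 0.2694) * (0.1517076 - 0.4721776)
N_B = 498420

498420


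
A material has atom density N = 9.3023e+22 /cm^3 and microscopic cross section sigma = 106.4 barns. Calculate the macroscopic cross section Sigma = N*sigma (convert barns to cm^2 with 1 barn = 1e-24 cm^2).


Sigma = N * sigma_barns * 1e-24
Sigma = 9.3023e+22 * 106.4 * 1e-24
Sigma = 9.8976 /cm

9.8976


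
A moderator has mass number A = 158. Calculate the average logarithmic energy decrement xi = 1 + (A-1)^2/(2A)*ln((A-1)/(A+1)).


xi = 1 + (A-1)^2/(2A) * ln((A-1)/(A+1))
xi = 1 + (158-1)^2/(2*158) * ln((158-1)/(158 +1))
xi = 0.012605

0.012605


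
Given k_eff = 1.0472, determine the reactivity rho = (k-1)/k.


rho = (k_eff - 1) / k_eff
rho = (1.0472 - 1) / 1.0472
rho = 0.045073

0.045073


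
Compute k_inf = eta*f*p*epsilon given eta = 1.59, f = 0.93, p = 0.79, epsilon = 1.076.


k_inf = eta * f * p * epsilon
k_inf = 1.59 * 0.93 * 0.79 * 1.076
k_inf = 1.2570

1.2570


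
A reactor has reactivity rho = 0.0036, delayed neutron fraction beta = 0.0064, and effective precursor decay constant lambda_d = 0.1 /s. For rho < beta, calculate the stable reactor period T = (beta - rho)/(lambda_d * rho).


T = (beta - rho) / (lambda_d * rho)
T = (0.0064 - 0.0036) / (0.1 * 0.0036)
T = 7.7778 s

7.7778


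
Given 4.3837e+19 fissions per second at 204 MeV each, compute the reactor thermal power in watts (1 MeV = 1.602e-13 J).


P = fission_rate * E_MeV * 1.602e-13
P = 4.3837e+19 * 204 * 1.602e-13
P = 1.4326e+09 W

1.4326e+09


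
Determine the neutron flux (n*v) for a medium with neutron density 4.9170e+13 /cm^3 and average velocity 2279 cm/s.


phi = n * v
phi = 4.9170e+13 * 2279
phi = 1.1206e+17 /cm^2/s

1.1206e+17


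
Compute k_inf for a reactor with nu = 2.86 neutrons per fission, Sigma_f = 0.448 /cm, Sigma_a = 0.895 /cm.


k_inf = nu * Sigma_f / Sigma_a
k_inf = 2.86 * 0.448 / 0.895
k_inf = 1.4316

1.4316


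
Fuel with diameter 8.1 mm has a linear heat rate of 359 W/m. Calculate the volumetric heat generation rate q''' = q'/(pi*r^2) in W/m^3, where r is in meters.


r = D / 2 / 1000 = 8.1 / 2 / 1000 = 0.00405 m
q''' = q' / (pi * r^2)
q''' = 359 / (pi * 0.00405^2)
q''' = 6.9668e+06 W/m^3

6.9668e+06


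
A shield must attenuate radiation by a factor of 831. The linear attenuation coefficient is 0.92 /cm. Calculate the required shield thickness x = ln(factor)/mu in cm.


x = ln(factor) / mu
x = ln(831) / 0.92
x = 7.3072 cm

7.3072


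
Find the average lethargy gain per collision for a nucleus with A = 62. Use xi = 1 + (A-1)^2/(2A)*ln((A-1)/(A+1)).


xi = 1 + (A-1)^2/(2A) * ln((A-1)/(A+1))
xi = 1 + (62-1)^2/(2*62) * ln((62-1)/(62 +1))
xi = 0.031914

0.031914


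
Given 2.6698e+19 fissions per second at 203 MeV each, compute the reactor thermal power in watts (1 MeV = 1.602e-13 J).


P = fission_rate * E_MeV * 1.602e-13
P = 2.6698e+19 * 203 * 1.602e-13
P = 8.6823e+08 W

8.6823e+08


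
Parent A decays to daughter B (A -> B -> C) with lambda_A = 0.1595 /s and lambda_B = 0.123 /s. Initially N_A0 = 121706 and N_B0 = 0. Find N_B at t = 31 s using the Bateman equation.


N_B(t) = lambda_A * N_A0 / (lambda_B - lambda_A) * [exp(-lambda_A*t) - exp(-lambda_B*t)]
exp(-0.1595*31) = 0.007122475; exp(-0.123*31) = 0.02208183
N_B = 0.1595 * 121706 / (0.123 - 0.1595) * (0.007122475 - 0.02208183)
N_B = 7956.0

7956.0


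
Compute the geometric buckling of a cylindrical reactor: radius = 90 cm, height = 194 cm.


B^2 = (2.405/R)^2 + (pi/H)^2
B^2 = (2.405/90)^2 + (pi/194)^2
B^2 = 9.7632e-04 /cm^2

9.7632e-04


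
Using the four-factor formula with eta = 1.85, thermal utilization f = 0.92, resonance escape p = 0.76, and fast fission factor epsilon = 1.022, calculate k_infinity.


k_inf = eta * f * p * epsilon
k_inf = 1.85 * 0.92 * 0.76 * 1.022
k_inf = 1.3220

1.3220


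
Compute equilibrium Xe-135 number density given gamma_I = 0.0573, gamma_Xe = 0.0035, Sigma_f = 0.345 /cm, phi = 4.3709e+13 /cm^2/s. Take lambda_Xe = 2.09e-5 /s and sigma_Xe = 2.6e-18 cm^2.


Xe_eq = (gamma_I + gamma_Xe) * Sigma_f * phi / (lambda_Xe + sigma_Xe * phi)
Numerator = (0.0573 + 0.0035) * 0.345 * 4.3709e+13 = 9.168400e+11
Denominator = 2.09e-5 + 2.6e-18 * 4.3709e+13 = 1.345434e-04
Xe_eq = 9.168400e+11 / 1.345434e-04 = 6.8145e+15 /cm^3

6.8145e+15


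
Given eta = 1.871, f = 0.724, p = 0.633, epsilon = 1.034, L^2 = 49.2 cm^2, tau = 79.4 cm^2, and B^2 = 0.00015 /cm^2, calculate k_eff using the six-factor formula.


k_inf = eta*f*p*eps = 1.871*0.724*0.633*1.034 = 0.8866181
P_TNL = 1/(1 + L^2*B^2) = 1/(1 + 49.2*0.00015) = 0.9926741
P_FNL = exp(-B^2*tau) = exp(-0.00015*79.4) = 0.9881606
k_eff = k_inf * P_TNL * P_FNL = 0.8866181 * 0.9926741 * 0.9881606
k_eff = 0.86970

0.86970


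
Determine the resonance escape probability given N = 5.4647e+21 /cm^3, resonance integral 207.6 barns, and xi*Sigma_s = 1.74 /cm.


p = exp(-N * I * 1e-24 / (xi*Sigma_s))
p = exp(-5.4647e+21 * 207.6 * 1e-24 / 1.74)
p = 0.52101

0.52101


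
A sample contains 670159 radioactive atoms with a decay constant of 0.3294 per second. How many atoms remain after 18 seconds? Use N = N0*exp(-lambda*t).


N = N0 * exp(-lambda * t)
N = 670159 * exp(-0.3294 * 18)
N = 1783.0

1783.0


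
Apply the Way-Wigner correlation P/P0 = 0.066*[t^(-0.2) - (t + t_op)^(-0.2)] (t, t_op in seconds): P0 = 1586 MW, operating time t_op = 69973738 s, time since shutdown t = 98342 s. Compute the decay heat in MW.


P/P0 = 0.066 * [t^(-0.2) - (t + t_op)^(-0.2)]
P/P0 = 0.066 * [98342^(-0.2) - (98342 + 69973738)^(-0.2)]
P/P0 = 0.066 * [0.1003349 - 0.02697062] = 0.004842042
P = 1586 * 0.004842042 = 7.6795 MW

7.6795


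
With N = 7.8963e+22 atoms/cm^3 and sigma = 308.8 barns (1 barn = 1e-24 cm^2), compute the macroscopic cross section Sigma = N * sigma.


Sigma = N * sigma_barns * 1e-24
Sigma = 7.8963e+22 * 308.8 * 1e-24
Sigma = 24.384 /cm

24.384


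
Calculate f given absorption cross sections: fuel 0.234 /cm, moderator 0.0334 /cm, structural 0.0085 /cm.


f = Sigma_a_fuel / (Sigma_a_fuel + Sigma_a_mod + Sigma_a_other)
f = 0.234 / (0.234 + 0.0334 + 0.0085)
f = 0.84813

0.84813


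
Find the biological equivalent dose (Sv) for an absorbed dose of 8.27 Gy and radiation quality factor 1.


H = D * Q
H = 8.27 * 1
H = 8.2700 Sv

8.2700


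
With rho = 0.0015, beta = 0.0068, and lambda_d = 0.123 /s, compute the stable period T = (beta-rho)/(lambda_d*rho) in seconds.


T = (beta - rho) / (lambda_d * rho)
T = (0.0068 - 0.0015) / (0.123 * 0.0015)
T = 28.726 s

28.726


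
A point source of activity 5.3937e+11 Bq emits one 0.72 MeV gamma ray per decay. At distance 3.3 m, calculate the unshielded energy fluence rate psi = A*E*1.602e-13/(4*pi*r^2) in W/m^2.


psi = A * E * 1.602e-13 / (4*pi*r^2)
psi = 5.3937e+11 * 0.72 * 1.602e-13 / (4*pi*3.3^2)
psi = 4.5462e-04 W/m^2

4.5462e-04


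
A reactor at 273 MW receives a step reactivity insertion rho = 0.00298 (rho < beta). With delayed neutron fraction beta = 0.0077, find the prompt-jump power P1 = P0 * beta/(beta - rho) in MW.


P1/P0 = beta / (beta - rho)
P1/P0 = 0.0077 / (0.0077 - 0.00298) = 1.631356
P1 = 273 * 1.631356 = 445.36 MW

445.36


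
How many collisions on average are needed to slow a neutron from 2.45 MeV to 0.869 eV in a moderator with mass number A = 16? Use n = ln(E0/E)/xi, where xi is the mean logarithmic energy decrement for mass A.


xi = 1 + (A-1)^2/(2A)*ln((A-1)/(A+1)) = 0.1199467 (for A = 16)
n = ln(E0/E) / xi
n = ln(2.45e6 / 0.869) / 0.1199467
n = ln(2.819333e+06) / 0.1199467 = 123.82

123.82


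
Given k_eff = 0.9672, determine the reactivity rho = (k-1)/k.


rho = (k_eff - 1) / k_eff
rho = (0.9672 - 1) / 0.9672
rho = -0.033912

-0.033912


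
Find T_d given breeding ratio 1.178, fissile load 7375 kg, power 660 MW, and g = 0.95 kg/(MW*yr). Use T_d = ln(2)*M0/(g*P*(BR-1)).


Breeding gain G = BR - 1 = 1.178 - 1 = 0.178
Fissile production rate = g * P * G = 0.95 * 660 * 0.178 = 111.606 kg/yr
T_d = ln(2) * M0 / (g * P * G)
T_d = ln(2) * 7375 / 111.606 = 45.804 yr

45.804


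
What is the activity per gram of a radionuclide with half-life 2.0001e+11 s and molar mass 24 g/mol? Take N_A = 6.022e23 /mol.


lambda = ln(2) / t_half = ln(2) / 2.0001e+11 = 3.465563e-12 /s
SA = lambda * N_A / M
SA = 3.465563e-12 * 6.022e23 / 24
SA = 8.6957e+10 Bq/g

8.6957e+10


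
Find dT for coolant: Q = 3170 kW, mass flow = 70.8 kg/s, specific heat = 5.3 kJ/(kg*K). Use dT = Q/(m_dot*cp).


dT = Q / (m_dot * cp)
dT = 3170 / (70.8 * 5.3)
dT = 8.4479 C

8.4479


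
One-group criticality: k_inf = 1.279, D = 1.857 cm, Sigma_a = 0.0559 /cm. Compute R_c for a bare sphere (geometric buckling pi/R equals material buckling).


L^2 = D / Sigma_a = 1.857 / 0.0559 = 33.22004 cm^2
B_m^2 = (k_inf - 1) / L^2 = (1.279 - 1) / 33.22004 = 0.008398545 /cm^2
For a bare sphere: B_g = pi/R, so R_c = pi / sqrt(B_m^2)
R_c = pi / sqrt(0.008398545) = 34.281 cm

34.281


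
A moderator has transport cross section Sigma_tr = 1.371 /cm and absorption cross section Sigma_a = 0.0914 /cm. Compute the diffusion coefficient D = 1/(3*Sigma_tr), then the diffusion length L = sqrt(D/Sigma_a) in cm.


D = 1 / (3 * Sigma_tr) = 1 / (3 * 1.371) = 0.2431315 cm
L = sqrt(D / Sigma_a)
L = sqrt(0.2431315 / 0.0914)
L = 1.6310 cm

1.6310


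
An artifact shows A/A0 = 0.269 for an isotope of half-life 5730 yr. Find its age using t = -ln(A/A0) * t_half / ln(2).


lambda = ln(2) / t_half = ln(2) / 5730 = 1.209681e-04 /yr
t = -ln(A/A0) / lambda
t = -ln(0.269) / 1.209681e-04
t = 10854 yr

10854
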